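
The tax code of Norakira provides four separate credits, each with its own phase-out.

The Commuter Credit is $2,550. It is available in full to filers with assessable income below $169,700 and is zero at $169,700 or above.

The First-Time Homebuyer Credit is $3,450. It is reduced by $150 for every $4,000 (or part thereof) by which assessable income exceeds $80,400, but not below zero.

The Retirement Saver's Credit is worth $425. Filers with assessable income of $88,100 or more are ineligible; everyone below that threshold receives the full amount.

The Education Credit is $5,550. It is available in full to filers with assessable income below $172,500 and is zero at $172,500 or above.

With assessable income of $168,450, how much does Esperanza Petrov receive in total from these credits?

$8,100

Commuter Credit: $168,450 is below the $169,700 cutoff, so the full $2,550 applies.
First-Time Homebuyer Credit: income exceeds $80,400 by $88,050 → 23 increments × $150 = $3,450 ≥ base, so the credit is $0.
Retirement Saver's Credit: $168,450 meets or exceeds the $88,100 cutoff, so the credit is $0.
Education Credit: $168,450 is below the $172,500 cutoff, so the full $5,550 applies.
Total: $2,550 + $0 + $0 + $5,550 = $8,100.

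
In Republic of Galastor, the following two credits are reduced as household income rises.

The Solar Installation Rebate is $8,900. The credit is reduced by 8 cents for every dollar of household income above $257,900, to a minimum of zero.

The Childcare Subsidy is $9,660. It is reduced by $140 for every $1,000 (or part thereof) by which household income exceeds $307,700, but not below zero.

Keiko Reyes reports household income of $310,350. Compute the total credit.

Solar Installation Rebate: 8% of the $52,450 excess over $257,900 is $4,196; credit = $8,900 − $4,196 = $4,704.
Childcare Subsidy: income exceeds $307,700 by $2,650, which is 3 full-or-partial $1,000 increments; reduction = 3 × $140 = $420, leaving $9,240.
Total: $4,704 + $9,240 = $13,944.

$13,944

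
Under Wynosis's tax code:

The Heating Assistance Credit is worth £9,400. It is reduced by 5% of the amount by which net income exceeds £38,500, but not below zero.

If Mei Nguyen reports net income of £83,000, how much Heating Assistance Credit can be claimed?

£7,175

Heating Assistance Credit: 5% of the £44,500 excess over £38,500 is £2,225; credit = £9,400 − £2,225 = £7,175.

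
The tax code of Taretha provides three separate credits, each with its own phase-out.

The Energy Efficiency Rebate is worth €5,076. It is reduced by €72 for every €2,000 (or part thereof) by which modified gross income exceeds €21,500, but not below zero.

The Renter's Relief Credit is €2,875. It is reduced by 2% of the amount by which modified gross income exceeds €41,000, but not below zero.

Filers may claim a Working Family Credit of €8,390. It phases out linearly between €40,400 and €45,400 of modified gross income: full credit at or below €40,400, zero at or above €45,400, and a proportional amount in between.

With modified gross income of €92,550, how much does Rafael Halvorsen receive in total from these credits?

€4,328

Energy Efficiency Rebate: income exceeds €21,500 by €71,050, which is 36 full-or-partial €2,000 increments; reduction = 36 × €72 = €2,592, leaving €2,484.
Renter's Relief Credit: 2% of the €51,550 excess over €41,000 is €1,031; credit = €2,875 − €1,031 = €1,844.
Working Family Credit: €92,550 is at or above €45,400, so the credit is €0.
Total: €2,484 + €1,844 + €0 = €4,328.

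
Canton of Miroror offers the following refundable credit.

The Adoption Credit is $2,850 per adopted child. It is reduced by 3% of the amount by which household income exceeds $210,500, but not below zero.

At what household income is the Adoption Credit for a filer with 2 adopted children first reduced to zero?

$400,500

Full credit = 2 × $2,850 = $5,700.
The credit falls by 3% of each dollar above $210,500, so it reaches zero when the excess is $5,700 / 3% = $190,000: income = $210,500 + $190,000 = $400,500.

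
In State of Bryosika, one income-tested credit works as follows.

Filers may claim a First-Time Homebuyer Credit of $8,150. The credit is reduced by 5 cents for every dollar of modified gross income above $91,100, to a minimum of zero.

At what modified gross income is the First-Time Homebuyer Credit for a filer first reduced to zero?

The credit falls by 5% of each dollar above $91,100, so it reaches zero when the excess is $8,150 / 5% = $163,000: income = $91,100 + $163,000 = $254,100.

$254,100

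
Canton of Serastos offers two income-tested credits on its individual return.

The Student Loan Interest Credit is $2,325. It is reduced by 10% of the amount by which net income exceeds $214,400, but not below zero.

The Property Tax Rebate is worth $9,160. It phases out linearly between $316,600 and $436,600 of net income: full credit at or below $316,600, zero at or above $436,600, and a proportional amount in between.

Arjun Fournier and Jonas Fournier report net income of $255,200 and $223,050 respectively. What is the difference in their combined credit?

$1,460

Arjun ($255,200): Student Loan Interest Credit: 10% of the $40,800 excess over $214,400 is $4,080 ≥ base, so the credit is $0. Property Tax Rebate: $255,200 is at or below the $316,600 threshold, so the full $9,160 applies. total $0 + $9,160 = $9,160
Jonas ($223,050): Student Loan Interest Credit: 10% of the $8,650 excess over $214,400 is $865; credit = $2,325 − $865 = $1,460. Property Tax Rebate: $223,050 is at or below the $316,600 threshold, so the full $9,160 applies. total $1,460 + $9,160 = $10,620
Difference: |$9,160 − $10,620| = $1,460.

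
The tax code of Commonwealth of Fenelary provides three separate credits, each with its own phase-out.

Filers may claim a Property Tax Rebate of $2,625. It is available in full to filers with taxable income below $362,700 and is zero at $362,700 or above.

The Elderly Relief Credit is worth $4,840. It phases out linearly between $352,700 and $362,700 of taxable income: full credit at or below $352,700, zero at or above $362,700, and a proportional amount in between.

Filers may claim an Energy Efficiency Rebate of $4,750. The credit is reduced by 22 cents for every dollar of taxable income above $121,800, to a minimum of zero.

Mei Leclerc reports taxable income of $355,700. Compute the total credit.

Property Tax Rebate: $355,700 is below the $362,700 cutoff, so the full $2,625 applies.
Elderly Relief Credit: $355,700 is $3,000 into a $10,000 phase-out range, leaving 7,000/10,000 of the credit: $4,840 × 7,000/10,000 = $3,388.
Energy Efficiency Rebate: 22% of the $233,900 excess over $121,800 is $51,458 ≥ base, so the credit is $0.
Total: $2,625 + $3,388 + $0 = $6,013.

$6,013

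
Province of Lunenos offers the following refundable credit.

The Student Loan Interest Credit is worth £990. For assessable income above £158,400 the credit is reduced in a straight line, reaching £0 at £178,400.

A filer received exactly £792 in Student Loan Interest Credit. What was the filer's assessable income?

£162,400

£792 is 792/990 of the full £990, so 198/990 of the £20,000 range has been used: income = £158,400 + £20,000 × 198/990 = £162,400.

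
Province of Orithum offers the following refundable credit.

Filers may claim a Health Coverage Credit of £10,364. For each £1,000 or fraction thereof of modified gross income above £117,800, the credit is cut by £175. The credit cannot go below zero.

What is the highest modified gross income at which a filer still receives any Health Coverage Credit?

After 59 increments the reduction is 59 × £175 = £10,325, leaving £39; one more increment wipes it out. Increment 59 ends at excess 59 × £1,000 = £59,000, so the highest qualifying income is £117,800 + £59,000 = £176,800.

£176,800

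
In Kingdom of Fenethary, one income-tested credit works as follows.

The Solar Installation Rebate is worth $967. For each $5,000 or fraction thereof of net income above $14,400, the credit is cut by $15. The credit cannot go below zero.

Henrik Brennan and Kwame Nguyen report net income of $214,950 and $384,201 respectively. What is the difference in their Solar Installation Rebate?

$352

Henrik ($214,950): Solar Installation Rebate: income exceeds $14,400 by $200,550, which is 41 full-or-partial $5,000 increments; reduction = 41 × $15 = $615, leaving $352.
Kwame ($384,201): Solar Installation Rebate: income exceeds $14,400 by $369,801 → 74 increments × $15 = $1,110 ≥ base, so the credit is $0.
Difference: |$352 − $0| = $352.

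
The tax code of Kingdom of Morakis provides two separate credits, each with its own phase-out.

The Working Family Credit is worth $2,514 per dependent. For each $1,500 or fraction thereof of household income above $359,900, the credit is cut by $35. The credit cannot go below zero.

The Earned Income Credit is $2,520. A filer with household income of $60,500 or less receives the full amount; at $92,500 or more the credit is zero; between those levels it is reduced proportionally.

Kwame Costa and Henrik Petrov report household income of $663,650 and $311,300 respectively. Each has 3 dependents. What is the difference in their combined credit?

Kwame ($663,650): Working Family Credit: base = 3 × $2,514 = $7,542. income exceeds $359,900 by $303,750, which is 203 full-or-partial $1,500 increments; reduction = 203 × $35 = $7,105, leaving $437. Earned Income Credit: $663,650 is at or above $92,500, so the credit is $0. total $437 + $0 = $437
Henrik ($311,300): Working Family Credit: base = 3 × $2,514 = $7,542. $311,300 is at or below the $359,900 threshold, so the full $7,542 applies. Earned Income Credit: $311,300 is at or above $92,500, so the credit is $0. total $7,542 + $0 = $7,542
Difference: |$437 − $7,542| = $7,105.

$7,105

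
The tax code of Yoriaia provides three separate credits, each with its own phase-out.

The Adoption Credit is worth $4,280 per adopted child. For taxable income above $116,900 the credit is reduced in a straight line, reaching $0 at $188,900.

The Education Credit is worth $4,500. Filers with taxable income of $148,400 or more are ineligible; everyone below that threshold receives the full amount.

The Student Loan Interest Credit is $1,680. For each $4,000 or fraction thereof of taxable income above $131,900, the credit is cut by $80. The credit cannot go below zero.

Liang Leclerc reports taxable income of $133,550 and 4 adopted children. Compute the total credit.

Adoption Credit: base = 4 × $4,280 = $17,120. $133,550 is $16,650 into a $72,000 phase-out range, leaving 55,350/72,000 of the credit: $17,120 × 55,350/72,000 = $13,161.
Education Credit: $133,550 is below the $148,400 cutoff, so the full $4,500 applies.
Student Loan Interest Credit: income exceeds $131,900 by $1,650, which is 1 full-or-partial $4,000 increment; reduction = 1 × $80 = $80, leaving $1,600.
Total: $13,161 + $4,500 + $1,600 = $19,261.

$19,261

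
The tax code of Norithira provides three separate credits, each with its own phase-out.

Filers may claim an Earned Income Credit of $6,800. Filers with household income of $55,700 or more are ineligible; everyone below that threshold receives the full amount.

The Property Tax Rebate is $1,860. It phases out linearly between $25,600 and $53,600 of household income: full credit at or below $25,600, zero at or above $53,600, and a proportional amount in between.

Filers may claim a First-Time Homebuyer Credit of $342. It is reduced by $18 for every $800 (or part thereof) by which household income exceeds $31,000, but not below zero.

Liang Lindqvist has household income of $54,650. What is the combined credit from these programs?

Earned Income Credit: $54,650 is below the $55,700 cutoff, so the full $6,800 applies.
Property Tax Rebate: $54,650 is at or above $53,600, so the credit is $0.
First-Time Homebuyer Credit: income exceeds $31,000 by $23,650 → 30 increments × $18 = $540 ≥ base, so the credit is $0.
Total: $6,800 + $0 + $0 = $6,800.

$6,800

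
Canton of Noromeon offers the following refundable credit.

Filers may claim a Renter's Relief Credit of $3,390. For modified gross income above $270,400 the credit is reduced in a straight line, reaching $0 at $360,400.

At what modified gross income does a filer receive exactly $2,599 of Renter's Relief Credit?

$2,599 is 2,599/3,390 of the full $3,390, so 791/3,390 of the $90,000 range has been used: income = $270,400 + $90,000 × 791/3,390 = $291,400.

$291,400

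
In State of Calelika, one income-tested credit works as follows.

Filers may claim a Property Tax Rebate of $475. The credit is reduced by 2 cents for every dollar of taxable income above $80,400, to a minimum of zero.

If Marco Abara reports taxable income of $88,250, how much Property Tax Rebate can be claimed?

Property Tax Rebate: 2% of the $7,850 excess over $80,400 is $157; credit = $475 − $157 = $318.

$318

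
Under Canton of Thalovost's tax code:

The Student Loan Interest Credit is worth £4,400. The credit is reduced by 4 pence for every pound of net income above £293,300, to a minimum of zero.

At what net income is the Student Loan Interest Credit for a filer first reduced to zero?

The credit falls by 4% of each pound above £293,300, so it reaches zero when the excess is £4,400 / 4% = £110,000: income = £293,300 + £110,000 = £403,300.

£403,300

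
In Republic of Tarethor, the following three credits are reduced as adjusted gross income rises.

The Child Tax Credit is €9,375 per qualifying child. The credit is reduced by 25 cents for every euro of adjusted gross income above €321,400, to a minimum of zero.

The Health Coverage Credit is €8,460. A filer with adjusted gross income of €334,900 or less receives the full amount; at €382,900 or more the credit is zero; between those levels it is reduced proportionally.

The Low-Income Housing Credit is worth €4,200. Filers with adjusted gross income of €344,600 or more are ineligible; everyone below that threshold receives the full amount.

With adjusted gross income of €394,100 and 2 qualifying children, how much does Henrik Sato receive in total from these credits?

€575

Child Tax Credit: base = 2 × €9,375 = €18,750. 25% of the €72,700 excess over €321,400 is €18,175; credit = €18,750 − €18,175 = €575.
Health Coverage Credit: €394,100 is at or above €382,900, so the credit is €0.
Low-Income Housing Credit: €394,100 meets or exceeds the €344,600 cutoff, so the credit is €0.
Total: €575 + €0 + €0 = €575.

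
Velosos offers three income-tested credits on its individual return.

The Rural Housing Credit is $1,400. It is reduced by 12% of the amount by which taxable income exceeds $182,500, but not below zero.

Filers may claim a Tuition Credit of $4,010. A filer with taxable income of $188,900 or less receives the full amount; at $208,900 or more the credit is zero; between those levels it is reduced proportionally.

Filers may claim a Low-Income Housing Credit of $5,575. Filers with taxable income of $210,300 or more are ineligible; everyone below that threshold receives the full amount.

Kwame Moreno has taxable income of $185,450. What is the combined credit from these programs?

Rural Housing Credit: 12% of the $2,950 excess over $182,500 is $354; credit = $1,400 − $354 = $1,046.
Tuition Credit: $185,450 is at or below the $188,900 threshold, so the full $4,010 applies.
Low-Income Housing Credit: $185,450 is below the $210,300 cutoff, so the full $5,575 applies.
Total: $1,046 + $4,010 + $5,575 = $10,631.

$10,631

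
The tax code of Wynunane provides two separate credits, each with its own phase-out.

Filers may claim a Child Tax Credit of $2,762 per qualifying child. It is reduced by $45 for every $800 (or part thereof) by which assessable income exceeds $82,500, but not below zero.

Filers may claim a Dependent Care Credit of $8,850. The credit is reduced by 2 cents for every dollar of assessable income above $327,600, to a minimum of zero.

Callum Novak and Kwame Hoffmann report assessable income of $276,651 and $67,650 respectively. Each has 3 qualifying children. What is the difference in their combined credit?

$8,286

Callum ($276,651): Child Tax Credit: base = 3 × $2,762 = $8,286. income exceeds $82,500 by $194,151 → 243 increments × $45 = $10,935 ≥ base, so the credit is $0. Dependent Care Credit: $276,651 is at or below the $327,600 threshold, so the full $8,850 applies. total $0 + $8,850 = $8,850
Kwame ($67,650): Child Tax Credit: base = 3 × $2,762 = $8,286. $67,650 is at or below the $82,500 threshold, so the full $8,286 applies. Dependent Care Credit: $67,650 is at or below the $327,600 threshold, so the full $8,850 applies. total $8,286 + $8,850 = $17,136
Difference: |$8,850 − $17,136| = $8,286.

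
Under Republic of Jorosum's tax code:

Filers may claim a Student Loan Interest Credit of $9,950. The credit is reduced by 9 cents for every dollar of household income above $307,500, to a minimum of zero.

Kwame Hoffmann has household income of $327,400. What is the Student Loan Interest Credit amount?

$8,159

Student Loan Interest Credit: 9% of the $19,900 excess over $307,500 is $1,791; credit = $9,950 − $1,791 = $8,159.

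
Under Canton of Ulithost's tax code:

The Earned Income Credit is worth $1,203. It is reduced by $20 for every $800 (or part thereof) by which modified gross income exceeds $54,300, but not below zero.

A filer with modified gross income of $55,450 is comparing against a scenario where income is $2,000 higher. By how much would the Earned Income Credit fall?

At $55,450 — income exceeds $54,300 by $1,150, which is 2 full-or-partial $800 increments; reduction = 2 × $20 = $40, leaving $1,163.
At $57,450 — income exceeds $54,300 by $3,150, which is 4 full-or-partial $800 increments; reduction = 4 × $20 = $80, leaving $1,123.
Lost: $1,163 − $1,123 = $40.

$40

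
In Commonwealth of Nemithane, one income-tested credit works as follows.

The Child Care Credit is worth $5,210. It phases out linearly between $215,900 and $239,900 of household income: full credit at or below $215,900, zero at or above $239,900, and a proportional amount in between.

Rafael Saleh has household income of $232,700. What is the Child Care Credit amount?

Child Care Credit: $232,700 is $16,800 into a $24,000 phase-out range, leaving 7,200/24,000 of the credit: $5,210 × 7,200/24,000 = $1,563.

$1,563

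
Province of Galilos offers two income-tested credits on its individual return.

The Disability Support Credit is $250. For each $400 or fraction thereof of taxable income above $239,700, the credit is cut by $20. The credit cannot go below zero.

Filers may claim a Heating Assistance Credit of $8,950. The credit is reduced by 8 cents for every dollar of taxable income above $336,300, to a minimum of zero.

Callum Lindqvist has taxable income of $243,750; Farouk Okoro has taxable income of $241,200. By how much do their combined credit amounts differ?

Callum ($243,750): Disability Support Credit: income exceeds $239,700 by $4,050, which is 11 full-or-partial $400 increments; reduction = 11 × $20 = $220, leaving $30. Heating Assistance Credit: $243,750 is at or below the $336,300 threshold, so the full $8,950 applies. total $30 + $8,950 = $8,980
Farouk ($241,200): Disability Support Credit: income exceeds $239,700 by $1,500, which is 4 full-or-partial $400 increments; reduction = 4 × $20 = $80, leaving $170. Heating Assistance Credit: $241,200 is at or below the $336,300 threshold, so the full $8,950 applies. total $170 + $8,950 = $9,120
Difference: |$8,980 − $9,120| = $140.

$140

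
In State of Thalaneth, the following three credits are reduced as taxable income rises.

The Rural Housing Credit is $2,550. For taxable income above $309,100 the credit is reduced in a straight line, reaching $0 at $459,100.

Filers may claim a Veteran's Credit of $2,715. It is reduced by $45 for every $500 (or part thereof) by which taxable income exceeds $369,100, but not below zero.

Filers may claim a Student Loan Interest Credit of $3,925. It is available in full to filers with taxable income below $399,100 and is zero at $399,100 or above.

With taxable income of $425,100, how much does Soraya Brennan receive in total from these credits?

Rural Housing Credit: $425,100 is $116,000 into a $150,000 phase-out range, leaving 34,000/150,000 of the credit: $2,550 × 34,000/150,000 = $578.
Veteran's Credit: income exceeds $369,100 by $56,000 → 112 increments × $45 = $5,040 ≥ base, so the credit is $0.
Student Loan Interest Credit: $425,100 meets or exceeds the $399,100 cutoff, so the credit is $0.
Total: $578 + $0 + $0 = $578.

$578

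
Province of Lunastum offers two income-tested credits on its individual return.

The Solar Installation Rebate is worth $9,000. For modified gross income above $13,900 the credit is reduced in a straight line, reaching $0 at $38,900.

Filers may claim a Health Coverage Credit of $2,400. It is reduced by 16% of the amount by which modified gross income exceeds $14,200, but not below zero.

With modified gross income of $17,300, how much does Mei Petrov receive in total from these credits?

Solar Installation Rebate: $17,300 is $3,400 into a $25,000 phase-out range, leaving 21,600/25,000 of the credit: $9,000 × 21,600/25,000 = $7,776.
Health Coverage Credit: 16% of the $3,100 excess over $14,200 is $496; credit = $2,400 − $496 = $1,904.
Total: $7,776 + $1,904 = $9,680.

$9,680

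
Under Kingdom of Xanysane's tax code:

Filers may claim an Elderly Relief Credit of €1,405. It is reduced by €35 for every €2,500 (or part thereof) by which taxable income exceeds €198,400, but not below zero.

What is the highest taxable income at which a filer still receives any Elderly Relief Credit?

After 40 increments the reduction is 40 × €35 = €1,400, leaving €5; one more increment wipes it out. Increment 40 ends at excess 40 × €2,500 = €100,000, so the highest qualifying income is €198,400 + €100,000 = €298,400.

€298,400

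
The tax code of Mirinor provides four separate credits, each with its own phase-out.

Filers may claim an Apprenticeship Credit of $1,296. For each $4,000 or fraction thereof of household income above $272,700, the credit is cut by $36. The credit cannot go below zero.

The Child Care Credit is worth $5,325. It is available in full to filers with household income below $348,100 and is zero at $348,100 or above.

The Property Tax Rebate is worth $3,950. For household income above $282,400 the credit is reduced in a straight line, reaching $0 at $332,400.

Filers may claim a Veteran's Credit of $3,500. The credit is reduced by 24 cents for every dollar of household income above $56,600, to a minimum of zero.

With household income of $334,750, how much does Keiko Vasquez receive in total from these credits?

$6,045

Apprenticeship Credit: income exceeds $272,700 by $62,050, which is 16 full-or-partial $4,000 increments; reduction = 16 × $36 = $576, leaving $720.
Child Care Credit: $334,750 is below the $348,100 cutoff, so the full $5,325 applies.
Property Tax Rebate: $334,750 is at or above $332,400, so the credit is $0.
Veteran's Credit: 24% of the $278,150 excess over $56,600 is $66,756 ≥ base, so the credit is $0.
Total: $720 + $5,325 + $0 + $0 = $6,045.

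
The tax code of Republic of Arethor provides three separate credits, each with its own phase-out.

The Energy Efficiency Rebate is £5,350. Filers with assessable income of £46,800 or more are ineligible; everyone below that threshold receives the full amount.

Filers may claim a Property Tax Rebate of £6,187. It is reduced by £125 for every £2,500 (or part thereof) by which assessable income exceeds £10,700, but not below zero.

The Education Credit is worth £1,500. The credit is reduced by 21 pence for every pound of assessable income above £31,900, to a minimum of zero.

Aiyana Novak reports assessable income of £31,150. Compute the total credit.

Energy Efficiency Rebate: £31,150 is below the £46,800 cutoff, so the full £5,350 applies.
Property Tax Rebate: income exceeds £10,700 by £20,450, which is 9 full-or-partial £2,500 increments; reduction = 9 × £125 = £1,125, leaving £5,062.
Education Credit: £31,150 is at or below the £31,900 threshold, so the full £1,500 applies.
Total: £5,350 + £5,062 + £1,500 = £11,912.

£11,912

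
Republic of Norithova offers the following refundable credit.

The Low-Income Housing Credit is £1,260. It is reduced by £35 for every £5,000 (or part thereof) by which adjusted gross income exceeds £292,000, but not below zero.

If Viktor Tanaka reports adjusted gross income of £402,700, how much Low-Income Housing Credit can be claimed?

£455

Low-Income Housing Credit: income exceeds £292,000 by £110,700, which is 23 full-or-partial £5,000 increments; reduction = 23 × £35 = £805, leaving £455.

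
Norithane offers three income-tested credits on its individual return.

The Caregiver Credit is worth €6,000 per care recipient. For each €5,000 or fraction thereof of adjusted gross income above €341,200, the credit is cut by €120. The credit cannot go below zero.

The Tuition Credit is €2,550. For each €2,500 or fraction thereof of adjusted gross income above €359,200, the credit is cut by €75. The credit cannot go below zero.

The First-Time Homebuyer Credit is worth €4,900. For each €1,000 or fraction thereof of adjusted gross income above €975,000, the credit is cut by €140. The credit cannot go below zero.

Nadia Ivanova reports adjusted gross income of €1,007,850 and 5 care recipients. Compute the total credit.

Caregiver Credit: base = 5 × €6,000 = €30,000. income exceeds €341,200 by €666,650, which is 134 full-or-partial €5,000 increments; reduction = 134 × €120 = €16,080, leaving €13,920.
Tuition Credit: income exceeds €359,200 by €648,650 → 260 increments × €75 = €19,500 ≥ base, so the credit is €0.
First-Time Homebuyer Credit: income exceeds €975,000 by €32,850, which is 33 full-or-partial €1,000 increments; reduction = 33 × €140 = €4,620, leaving €280.
Total: €13,920 + €0 + €280 = €14,200.

€14,200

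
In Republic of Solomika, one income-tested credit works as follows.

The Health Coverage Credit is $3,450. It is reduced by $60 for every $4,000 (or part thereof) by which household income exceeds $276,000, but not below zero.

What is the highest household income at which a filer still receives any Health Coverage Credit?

$504,000

After 57 increments the reduction is 57 × $60 = $3,420, leaving $30; one more increment wipes it out. Increment 57 ends at excess 57 × $4,000 = $228,000, so the highest qualifying income is $276,000 + $228,000 = $504,000.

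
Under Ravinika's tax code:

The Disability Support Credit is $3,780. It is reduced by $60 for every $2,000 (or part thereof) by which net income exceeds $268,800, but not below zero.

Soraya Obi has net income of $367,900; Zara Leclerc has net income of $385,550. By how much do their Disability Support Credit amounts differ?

$540

Soraya ($367,900): Disability Support Credit: income exceeds $268,800 by $99,100, which is 50 full-or-partial $2,000 increments; reduction = 50 × $60 = $3,000, leaving $780.
Zara ($385,550): Disability Support Credit: income exceeds $268,800 by $116,750, which is 59 full-or-partial $2,000 increments; reduction = 59 × $60 = $3,540, leaving $240.
Difference: |$780 − $240| = $540.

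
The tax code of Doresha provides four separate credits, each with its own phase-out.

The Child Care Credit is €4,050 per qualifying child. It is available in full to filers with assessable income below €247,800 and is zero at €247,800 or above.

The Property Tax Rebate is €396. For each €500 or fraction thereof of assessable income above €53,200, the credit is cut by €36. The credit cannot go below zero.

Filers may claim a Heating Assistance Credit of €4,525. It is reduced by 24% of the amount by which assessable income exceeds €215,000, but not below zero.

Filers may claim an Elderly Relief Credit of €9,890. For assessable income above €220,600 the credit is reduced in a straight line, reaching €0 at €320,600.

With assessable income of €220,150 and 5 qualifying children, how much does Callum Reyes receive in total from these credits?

€33,429

Child Care Credit: base = 5 × €4,050 = €20,250. €220,150 is below the €247,800 cutoff, so the full €20,250 applies.
Property Tax Rebate: income exceeds €53,200 by €166,950 → 334 increments × €36 = €12,024 ≥ base, so the credit is €0.
Heating Assistance Credit: 24% of the €5,150 excess over €215,000 is €1,236; credit = €4,525 − €1,236 = €3,289.
Elderly Relief Credit: €220,150 is at or below the €220,600 threshold, so the full €9,890 applies.
Total: €20,250 + €0 + €3,289 + €9,890 = €33,429.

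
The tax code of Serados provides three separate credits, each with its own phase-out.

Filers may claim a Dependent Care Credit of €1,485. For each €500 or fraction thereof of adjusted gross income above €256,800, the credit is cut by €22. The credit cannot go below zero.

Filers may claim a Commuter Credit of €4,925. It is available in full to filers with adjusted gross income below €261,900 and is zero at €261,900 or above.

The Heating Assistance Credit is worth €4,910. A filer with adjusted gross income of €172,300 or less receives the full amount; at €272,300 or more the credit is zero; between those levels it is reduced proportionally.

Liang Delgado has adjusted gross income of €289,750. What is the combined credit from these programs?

€33

Dependent Care Credit: income exceeds €256,800 by €32,950, which is 66 full-or-partial €500 increments; reduction = 66 × €22 = €1,452, leaving €33.
Commuter Credit: €289,750 meets or exceeds the €261,900 cutoff, so the credit is €0.
Heating Assistance Credit: €289,750 is at or above €272,300, so the credit is €0.
Total: €33 + €0 + €0 = €33.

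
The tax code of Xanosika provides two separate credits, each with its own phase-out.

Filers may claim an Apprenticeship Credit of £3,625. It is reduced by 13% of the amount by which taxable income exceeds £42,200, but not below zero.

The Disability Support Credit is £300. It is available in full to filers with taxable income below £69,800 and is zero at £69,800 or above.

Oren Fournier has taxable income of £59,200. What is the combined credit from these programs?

£1,715

Apprenticeship Credit: 13% of the £17,000 excess over £42,200 is £2,210; credit = £3,625 − £2,210 = £1,415.
Disability Support Credit: £59,200 is below the £69,800 cutoff, so the full £300 applies.
Total: £1,415 + £300 = £1,715.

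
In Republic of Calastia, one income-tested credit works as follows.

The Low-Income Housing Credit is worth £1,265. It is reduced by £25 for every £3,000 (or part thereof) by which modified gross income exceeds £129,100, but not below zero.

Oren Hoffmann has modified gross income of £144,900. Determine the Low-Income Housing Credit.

Low-Income Housing Credit: income exceeds £129,100 by £15,800, which is 6 full-or-partial £3,000 increments; reduction = 6 × £25 = £150, leaving £1,115.

£1,115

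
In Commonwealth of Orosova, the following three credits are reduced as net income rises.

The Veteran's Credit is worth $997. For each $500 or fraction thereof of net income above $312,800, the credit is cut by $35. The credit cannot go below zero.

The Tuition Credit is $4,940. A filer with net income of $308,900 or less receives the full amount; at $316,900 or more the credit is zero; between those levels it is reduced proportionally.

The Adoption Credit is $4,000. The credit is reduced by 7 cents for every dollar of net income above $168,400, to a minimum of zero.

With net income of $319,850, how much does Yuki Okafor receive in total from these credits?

$472

Veteran's Credit: income exceeds $312,800 by $7,050, which is 15 full-or-partial $500 increments; reduction = 15 × $35 = $525, leaving $472.
Tuition Credit: $319,850 is at or above $316,900, so the credit is $0.
Adoption Credit: 7% of the $151,450 excess over $168,400 is $10,601.50 ≥ base, so the credit is $0.
Total: $472 + $0 + $0 = $472.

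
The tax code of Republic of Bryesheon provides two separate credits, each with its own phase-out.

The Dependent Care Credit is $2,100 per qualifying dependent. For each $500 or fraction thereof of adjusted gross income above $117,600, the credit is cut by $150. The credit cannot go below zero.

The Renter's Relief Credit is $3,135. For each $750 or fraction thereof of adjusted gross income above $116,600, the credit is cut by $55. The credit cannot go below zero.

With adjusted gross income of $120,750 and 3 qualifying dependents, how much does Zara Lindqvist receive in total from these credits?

Dependent Care Credit: base = 3 × $2,100 = $6,300. income exceeds $117,600 by $3,150, which is 7 full-or-partial $500 increments; reduction = 7 × $150 = $1,050, leaving $5,250.
Renter's Relief Credit: income exceeds $116,600 by $4,150, which is 6 full-or-partial $750 increments; reduction = 6 × $55 = $330, leaving $2,805.
Total: $5,250 + $2,805 = $8,055.

$8,055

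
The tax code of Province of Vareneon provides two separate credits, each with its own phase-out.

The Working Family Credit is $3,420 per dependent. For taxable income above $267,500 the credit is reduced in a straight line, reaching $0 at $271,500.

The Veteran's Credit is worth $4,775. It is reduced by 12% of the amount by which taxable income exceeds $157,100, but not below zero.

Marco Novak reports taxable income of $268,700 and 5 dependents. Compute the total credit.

$11,970

Working Family Credit: base = 5 × $3,420 = $17,100. $268,700 is $1,200 into a $4,000 phase-out range, leaving 2,800/4,000 of the credit: $17,100 × 2,800/4,000 = $11,970.
Veteran's Credit: 12% of the $111,600 excess over $157,100 is $13,392 ≥ base, so the credit is $0.
Total: $11,970 + $0 = $11,970.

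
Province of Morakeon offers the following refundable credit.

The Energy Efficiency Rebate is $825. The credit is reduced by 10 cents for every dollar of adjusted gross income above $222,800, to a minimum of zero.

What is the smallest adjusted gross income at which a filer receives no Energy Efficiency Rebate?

$231,050

The credit falls by 10% of each dollar above $222,800, so it reaches zero when the excess is $825 / 10% = $8,250: income = $222,800 + $8,250 = $231,050.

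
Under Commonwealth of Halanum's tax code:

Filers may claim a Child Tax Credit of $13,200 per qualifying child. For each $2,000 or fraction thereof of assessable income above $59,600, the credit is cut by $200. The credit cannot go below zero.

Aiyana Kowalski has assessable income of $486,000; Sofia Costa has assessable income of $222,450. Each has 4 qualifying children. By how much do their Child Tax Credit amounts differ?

$26,400

Aiyana ($486,000): Child Tax Credit: base = 4 × $13,200 = $52,800. income exceeds $59,600 by $426,400, which is 214 full-or-partial $2,000 increments; reduction = 214 × $200 = $42,800, leaving $10,000.
Sofia ($222,450): Child Tax Credit: base = 4 × $13,200 = $52,800. income exceeds $59,600 by $162,850, which is 82 full-or-partial $2,000 increments; reduction = 82 × $200 = $16,400, leaving $36,400.
Difference: |$10,000 − $36,400| = $26,400.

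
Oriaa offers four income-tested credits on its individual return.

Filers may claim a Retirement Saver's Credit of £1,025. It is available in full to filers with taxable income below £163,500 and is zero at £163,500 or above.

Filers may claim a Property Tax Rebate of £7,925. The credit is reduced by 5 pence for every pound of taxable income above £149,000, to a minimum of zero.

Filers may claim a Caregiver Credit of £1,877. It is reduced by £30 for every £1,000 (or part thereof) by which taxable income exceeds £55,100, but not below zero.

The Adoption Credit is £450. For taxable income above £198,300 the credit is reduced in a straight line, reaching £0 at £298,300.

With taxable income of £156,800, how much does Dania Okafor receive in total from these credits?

£9,010

Retirement Saver's Credit: £156,800 is below the £163,500 cutoff, so the full £1,025 applies.
Property Tax Rebate: 5% of the £7,800 excess over £149,000 is £390; credit = £7,925 − £390 = £7,535.
Caregiver Credit: income exceeds £55,100 by £101,700 → 102 increments × £30 = £3,060 ≥ base, so the credit is £0.
Adoption Credit: £156,800 is at or below the £198,300 threshold, so the full £450 applies.
Total: £1,025 + £7,535 + £0 + £450 = £9,010.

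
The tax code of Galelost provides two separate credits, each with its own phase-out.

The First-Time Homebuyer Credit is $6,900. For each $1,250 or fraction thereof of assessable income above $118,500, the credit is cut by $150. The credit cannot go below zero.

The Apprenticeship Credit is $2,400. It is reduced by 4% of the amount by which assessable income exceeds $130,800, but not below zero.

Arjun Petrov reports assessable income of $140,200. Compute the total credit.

First-Time Homebuyer Credit: income exceeds $118,500 by $21,700, which is 18 full-or-partial $1,250 increments; reduction = 18 × $150 = $2,700, leaving $4,200.
Apprenticeship Credit: 4% of the $9,400 excess over $130,800 is $376; credit = $2,400 − $376 = $2,024.
Total: $4,200 + $2,024 = $6,224.

$6,224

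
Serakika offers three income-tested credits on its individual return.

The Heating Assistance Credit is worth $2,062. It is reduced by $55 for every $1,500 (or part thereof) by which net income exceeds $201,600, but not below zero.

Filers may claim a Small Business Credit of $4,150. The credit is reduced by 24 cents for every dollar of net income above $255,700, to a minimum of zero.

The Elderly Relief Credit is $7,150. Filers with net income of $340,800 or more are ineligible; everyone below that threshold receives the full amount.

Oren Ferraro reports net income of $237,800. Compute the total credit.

Heating Assistance Credit: income exceeds $201,600 by $36,200, which is 25 full-or-partial $1,500 increments; reduction = 25 × $55 = $1,375, leaving $687.
Small Business Credit: $237,800 is at or below the $255,700 threshold, so the full $4,150 applies.
Elderly Relief Credit: $237,800 is below the $340,800 cutoff, so the full $7,150 applies.
Total: $687 + $4,150 + $7,150 = $11,987.

$11,987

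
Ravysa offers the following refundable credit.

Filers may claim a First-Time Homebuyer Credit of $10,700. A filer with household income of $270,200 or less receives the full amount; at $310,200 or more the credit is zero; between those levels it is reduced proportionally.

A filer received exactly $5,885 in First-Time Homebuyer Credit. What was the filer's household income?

$288,200

$5,885 is 5,885/10,700 of the full $10,700, so 4,815/10,700 of the $40,000 range has been used: income = $270,200 + $40,000 × 4,815/10,700 = $288,200.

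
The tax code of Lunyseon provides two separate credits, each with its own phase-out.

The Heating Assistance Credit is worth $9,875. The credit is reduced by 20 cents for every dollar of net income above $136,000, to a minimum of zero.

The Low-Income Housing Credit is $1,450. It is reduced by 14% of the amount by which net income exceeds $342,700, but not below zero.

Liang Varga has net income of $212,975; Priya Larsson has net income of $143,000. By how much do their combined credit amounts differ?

Liang ($212,975): Heating Assistance Credit: 20% of the $76,975 excess over $136,000 is $15,395 ≥ base, so the credit is $0. Low-Income Housing Credit: $212,975 is at or below the $342,700 threshold, so the full $1,450 applies. total $0 + $1,450 = $1,450
Priya ($143,000): Heating Assistance Credit: 20% of the $7,000 excess over $136,000 is $1,400; credit = $9,875 − $1,400 = $8,475. Low-Income Housing Credit: $143,000 is at or below the $342,700 threshold, so the full $1,450 applies. total $8,475 + $1,450 = $9,925
Difference: |$1,450 − $9,925| = $8,475.

$8,475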